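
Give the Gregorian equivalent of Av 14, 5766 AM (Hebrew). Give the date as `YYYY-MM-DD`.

Both dates share Julian Day Number 2453956; in the Gregorian calendar that is 8 August 2006 CE.

2006-08-08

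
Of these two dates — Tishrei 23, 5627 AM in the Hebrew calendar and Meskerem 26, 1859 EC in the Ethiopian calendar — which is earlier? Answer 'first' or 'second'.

first

First date → JDN 2402877; second date → JDN 2402880.
JDN 2402877 < JDN 2402880, so the first date is earlier.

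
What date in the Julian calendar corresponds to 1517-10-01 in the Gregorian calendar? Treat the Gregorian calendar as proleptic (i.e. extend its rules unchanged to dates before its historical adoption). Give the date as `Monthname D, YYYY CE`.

September 21, 1517 CE

The Julian–Gregorian offset here is 10 days (Julian trailing).
1 October 1517 Gregorian − 10 days → 21 September 1517 Julian.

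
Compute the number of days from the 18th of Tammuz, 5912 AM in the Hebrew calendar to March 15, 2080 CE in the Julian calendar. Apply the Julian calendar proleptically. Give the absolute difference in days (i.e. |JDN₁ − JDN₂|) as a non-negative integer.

26412

First date → JDN 2507264; second date → JDN 2480852.
The interval is |2507264 − 2480852| = 26412 days.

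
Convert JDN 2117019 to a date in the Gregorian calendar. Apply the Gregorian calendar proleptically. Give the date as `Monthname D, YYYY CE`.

JDN 2451545 is 1 Jan 2000; 2117019 is −334526 days from there.

February 6, 1084 CE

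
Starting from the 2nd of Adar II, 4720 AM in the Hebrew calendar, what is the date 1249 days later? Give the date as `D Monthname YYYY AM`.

12 Av 4723 AM

Counting 1249 days forward from JDN 2071760 reaches JDN 2073009, which is 12 Av 4723 AM.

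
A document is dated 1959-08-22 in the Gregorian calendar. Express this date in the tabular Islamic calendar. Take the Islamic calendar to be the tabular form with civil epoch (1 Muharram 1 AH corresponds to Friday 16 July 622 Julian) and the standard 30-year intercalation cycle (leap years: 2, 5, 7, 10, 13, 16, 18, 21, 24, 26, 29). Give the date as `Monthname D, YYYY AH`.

Safar 17, 1379 AH

Both dates share Julian Day Number 2436803; in the tabular Islamic calendar that is 17 Safar 1379 AH.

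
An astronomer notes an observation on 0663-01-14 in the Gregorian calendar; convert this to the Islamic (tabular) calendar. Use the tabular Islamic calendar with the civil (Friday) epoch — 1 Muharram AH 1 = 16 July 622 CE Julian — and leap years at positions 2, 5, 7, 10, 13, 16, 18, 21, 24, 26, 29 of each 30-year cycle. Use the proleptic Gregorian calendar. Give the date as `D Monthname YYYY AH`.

25 Ramadan 42 AH

Both dates share Julian Day Number 1963229; in the tabular Islamic calendar that is 25 Ramadan 42 AH.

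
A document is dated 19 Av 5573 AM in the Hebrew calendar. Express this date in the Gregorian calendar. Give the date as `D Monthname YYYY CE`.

Both dates share Julian Day Number 2383471; in the Gregorian calendar that is 15 August 1813 CE.

15 August 1813 CE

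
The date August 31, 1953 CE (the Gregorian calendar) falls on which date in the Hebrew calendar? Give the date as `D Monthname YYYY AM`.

20 Elul 5713 AM

Julian Day Number of the source date = 2434621.
Converting JDN 2434621 to the Hebrew calendar gives 20 Elul 5713 AM.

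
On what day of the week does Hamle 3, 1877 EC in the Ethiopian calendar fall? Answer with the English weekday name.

Thursday

In the Gregorian calendar this is 9 July 1885 (JDN 2409732).
2409732 ≡ 3 (mod 7); counting from Monday = 0 gives Thursday.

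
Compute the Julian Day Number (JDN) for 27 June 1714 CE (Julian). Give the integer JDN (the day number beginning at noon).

In the Gregorian calendar the same day is 8 July 1714.
JDN 2299161 is 15 October 1582 CE (Gregorian); the target day is +48113 days from there, so JDN = 2347274.

2347274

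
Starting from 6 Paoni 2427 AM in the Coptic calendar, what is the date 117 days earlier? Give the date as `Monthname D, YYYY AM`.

JDN of 6 Paoni 2427 AM = 2711401.
2711401 − 117 = 2711284.
JDN 2711284 in the Coptic calendar is Meshir 9, 2427 AM.

Meshir 9, 2427 AM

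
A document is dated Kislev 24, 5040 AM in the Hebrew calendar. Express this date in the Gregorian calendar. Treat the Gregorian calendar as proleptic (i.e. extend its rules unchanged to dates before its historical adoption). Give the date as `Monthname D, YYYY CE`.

Both dates share Julian Day Number 2188546; in the Gregorian calendar that is 7 December 1279 CE.

December 7, 1279 CE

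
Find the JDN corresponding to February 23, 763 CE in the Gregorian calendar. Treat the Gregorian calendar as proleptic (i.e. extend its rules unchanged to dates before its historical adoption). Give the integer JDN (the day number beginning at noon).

JDN 2451545 is 1 January 2000 CE (Gregorian); the target day is −451752 days from there, so JDN = 1999793.

1999793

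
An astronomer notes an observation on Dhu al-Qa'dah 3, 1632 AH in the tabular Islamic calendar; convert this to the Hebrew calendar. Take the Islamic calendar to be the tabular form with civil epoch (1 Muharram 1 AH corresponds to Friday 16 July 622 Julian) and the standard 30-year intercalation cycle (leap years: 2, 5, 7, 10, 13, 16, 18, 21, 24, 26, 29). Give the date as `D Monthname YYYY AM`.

Both dates share Julian Day Number 2526709; in the Hebrew calendar that is 2 Cheshvan 5966 AM.

2 Cheshvan 5966 AM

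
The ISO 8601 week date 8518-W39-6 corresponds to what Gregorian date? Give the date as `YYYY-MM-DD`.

ISO week 1 of 8518 is the week containing the first Thursday of 8518.
Week 39, day 6 (Saturday) lands on 8518-10-01.

8518-10-01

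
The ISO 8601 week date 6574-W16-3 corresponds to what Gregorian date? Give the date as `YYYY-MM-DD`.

ISO week 1 of 6574 is the week containing the first Thursday of 6574.
Week 16, day 3 (Wednesday) lands on 6574-04-20.

6574-04-20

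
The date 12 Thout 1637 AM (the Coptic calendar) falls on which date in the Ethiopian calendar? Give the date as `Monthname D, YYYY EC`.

Meskerem 12, 1913 EC

Both dates share Julian Day Number 2422590; in the Ethiopian calendar that is 12 Meskerem 1913 EC.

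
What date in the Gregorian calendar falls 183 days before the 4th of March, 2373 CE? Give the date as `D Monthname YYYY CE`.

2 September 2372 CE

The starting date is JDN 2587843; 2587843 − 183 = 2587660.
JDN 2587660 corresponds to 2 September 2372 CE.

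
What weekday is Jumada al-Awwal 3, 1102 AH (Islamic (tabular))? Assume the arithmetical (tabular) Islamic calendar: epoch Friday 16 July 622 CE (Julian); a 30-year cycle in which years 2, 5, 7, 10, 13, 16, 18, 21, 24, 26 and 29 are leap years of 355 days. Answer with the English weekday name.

This is JDN 2338718 (2 February 1691 Gregorian).
Since JDN mod 7 = 4 (0 = Monday), the day is Friday.

Friday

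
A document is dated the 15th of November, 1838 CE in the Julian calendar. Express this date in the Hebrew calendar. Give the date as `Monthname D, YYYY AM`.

The source date corresponds to 27 November 1838 in the Gregorian calendar (JDN 2392706).
That day falls on 10 Kislev 5599 AM in the Hebrew calendar.

Kislev 10, 5599 AM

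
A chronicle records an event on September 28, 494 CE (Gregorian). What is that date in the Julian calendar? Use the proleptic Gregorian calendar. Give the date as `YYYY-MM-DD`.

0494-09-27

The Julian–Gregorian offset here is 1 day (Julian trailing).
28 September 494 Gregorian − 1 day → 27 September 494 Julian.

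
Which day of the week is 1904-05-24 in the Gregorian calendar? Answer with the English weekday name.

Tuesday

JDN 2416625 mod 7 = 1, and JDN 0 was a Monday, so this is a Tuesday.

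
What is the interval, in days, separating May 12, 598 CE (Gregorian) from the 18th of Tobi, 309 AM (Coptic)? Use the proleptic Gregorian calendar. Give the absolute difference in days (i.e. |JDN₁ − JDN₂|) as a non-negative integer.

First date → JDN 1939607; second date → JDN 1937664.
The interval is |1939607 − 1937664| = 1943 days.

1943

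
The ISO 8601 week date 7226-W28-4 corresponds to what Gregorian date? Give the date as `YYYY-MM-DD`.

7226-07-09

ISO week 1 of 7226 is the week containing the first Thursday of 7226.
Week 28, day 4 (Thursday) lands on 7226-07-09.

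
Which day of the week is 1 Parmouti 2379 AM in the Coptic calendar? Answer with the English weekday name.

Tuesday

Equivalently 14 April 2663 Gregorian, JDN 2693804.
2693804 ≡ 1 (mod 7); counting from Monday = 0 gives Tuesday.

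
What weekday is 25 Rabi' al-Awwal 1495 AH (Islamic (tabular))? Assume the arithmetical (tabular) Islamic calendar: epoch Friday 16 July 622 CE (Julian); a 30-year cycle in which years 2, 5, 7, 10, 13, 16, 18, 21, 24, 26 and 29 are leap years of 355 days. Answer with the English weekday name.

Thursday

This is JDN 2477947 (14 April 2072 Gregorian).
2477947 ≡ 3 (mod 7); counting from Monday = 0 gives Thursday.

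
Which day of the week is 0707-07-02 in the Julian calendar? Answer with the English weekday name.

In the proleptic Gregorian calendar this is 6 July 707 (JDN 1979472).
JDN 1979472 mod 7 = 5, and JDN 0 was a Monday, so this is a Saturday.

Saturday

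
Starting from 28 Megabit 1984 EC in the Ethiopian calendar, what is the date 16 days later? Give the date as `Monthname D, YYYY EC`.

JDN of 28 Megabit 1984 EC = 2448719.
2448719 + 16 = 2448735.
JDN 2448735 in the Ethiopian calendar is Miyazya 14, 1984 EC.

Miyazya 14, 1984 EC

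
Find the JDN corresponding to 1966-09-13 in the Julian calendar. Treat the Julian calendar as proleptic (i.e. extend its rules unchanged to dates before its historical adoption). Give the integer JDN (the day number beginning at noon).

Equivalently 26 September 1966 (Gregorian).
JDN 2299161 is 15 October 1582 CE (Gregorian); the target day is +140234 days from there, so JDN = 2439395.

2439395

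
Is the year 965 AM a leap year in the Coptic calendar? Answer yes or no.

965 mod 4 = 1; in the Coptic calendar a year is leap when year mod 4 = 3, so it is a common year.

no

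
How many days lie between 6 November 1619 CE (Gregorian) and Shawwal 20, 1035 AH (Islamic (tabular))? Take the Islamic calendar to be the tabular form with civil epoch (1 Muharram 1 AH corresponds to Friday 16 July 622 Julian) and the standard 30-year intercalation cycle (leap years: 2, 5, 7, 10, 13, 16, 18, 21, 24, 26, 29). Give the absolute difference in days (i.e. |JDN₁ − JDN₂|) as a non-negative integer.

2443

First date → JDN 2312697; second date → JDN 2315140.
The interval is |2312697 − 2315140| = 2443 days.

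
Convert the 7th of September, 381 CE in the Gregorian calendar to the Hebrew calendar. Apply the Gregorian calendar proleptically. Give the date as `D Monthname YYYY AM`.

1 Tishrei 4142 AM

Both dates share Julian Day Number 1860467; in the Hebrew calendar that is 1 Tishrei 4142 AM.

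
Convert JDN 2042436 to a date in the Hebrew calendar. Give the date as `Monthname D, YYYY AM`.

Kislev 2, 4640 AM

The proleptic Gregorian equivalent of JDN 2042436 is 24 November 879.
In the Hebrew calendar that day is Kislev 2, 4640 AM.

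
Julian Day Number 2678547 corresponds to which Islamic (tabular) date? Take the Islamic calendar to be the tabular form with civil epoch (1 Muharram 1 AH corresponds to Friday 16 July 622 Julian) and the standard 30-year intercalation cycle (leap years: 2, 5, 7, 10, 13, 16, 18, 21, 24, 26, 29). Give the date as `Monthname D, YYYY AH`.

JDN 2678547 is 6 July 2621 in the Gregorian calendar.
In the tabular Islamic calendar that day is Rabi' al-Thani 24, 2061 AH.

Rabi' al-Thani 24, 2061 AH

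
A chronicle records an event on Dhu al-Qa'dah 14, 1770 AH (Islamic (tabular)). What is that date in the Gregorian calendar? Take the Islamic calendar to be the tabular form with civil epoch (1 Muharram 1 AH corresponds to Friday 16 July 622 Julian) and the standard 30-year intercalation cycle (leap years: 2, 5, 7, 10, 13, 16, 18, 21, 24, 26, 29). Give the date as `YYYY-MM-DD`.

2339-09-19

Both dates share Julian Day Number 2575623; in the Gregorian calendar that is 19 September 2339 CE.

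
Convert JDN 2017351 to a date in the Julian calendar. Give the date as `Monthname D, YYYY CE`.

The proleptic Gregorian equivalent of JDN 2017351 is 21 March 811.
In the Julian calendar that day is March 17, 811 CE.

March 17, 811 CE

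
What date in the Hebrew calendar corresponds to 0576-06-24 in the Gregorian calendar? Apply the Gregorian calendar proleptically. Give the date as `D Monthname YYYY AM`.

Both dates share Julian Day Number 1931615; in the Hebrew calendar that is 9 Tammuz 4336 AM.

9 Tammuz 4336 AM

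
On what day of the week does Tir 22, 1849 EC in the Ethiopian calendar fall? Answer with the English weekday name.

Equivalently 29 January 1857 Gregorian, JDN 2399344.
JDN 2399344 mod 7 = 3, and JDN 0 was a Monday, so this is a Thursday.

Thursday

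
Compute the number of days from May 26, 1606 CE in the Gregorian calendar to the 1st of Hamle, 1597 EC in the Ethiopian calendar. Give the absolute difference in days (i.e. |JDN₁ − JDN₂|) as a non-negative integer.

First date → JDN 2307785; second date → JDN 2307460.
The interval is |2307785 − 2307460| = 325 days.

325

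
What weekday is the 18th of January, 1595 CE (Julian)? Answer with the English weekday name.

Saturday

This is JDN 2303649 (28 January 1595 Gregorian).
2303649 ≡ 5 (mod 7); counting from Monday = 0 gives Saturday.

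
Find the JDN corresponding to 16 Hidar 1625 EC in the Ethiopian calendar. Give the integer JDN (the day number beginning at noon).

2317462

In the Gregorian calendar the same day is 22 November 1632.
JDN 2400001 is 17 November 1858 CE (Gregorian), MJD 0; the target day is −82539 days from there, so JDN = 2317462.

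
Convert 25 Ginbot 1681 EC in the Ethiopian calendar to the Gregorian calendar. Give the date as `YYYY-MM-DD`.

Both dates share Julian Day Number 2338105; in the Gregorian calendar that is 30 May 1689 CE.

1689-05-30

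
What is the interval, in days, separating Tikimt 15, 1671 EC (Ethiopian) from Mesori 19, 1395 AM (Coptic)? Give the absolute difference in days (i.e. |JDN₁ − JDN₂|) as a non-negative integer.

304

JDN of the first date = 2334232.
JDN of the second date = 2334536.
|2334536 − 2334232| = 304.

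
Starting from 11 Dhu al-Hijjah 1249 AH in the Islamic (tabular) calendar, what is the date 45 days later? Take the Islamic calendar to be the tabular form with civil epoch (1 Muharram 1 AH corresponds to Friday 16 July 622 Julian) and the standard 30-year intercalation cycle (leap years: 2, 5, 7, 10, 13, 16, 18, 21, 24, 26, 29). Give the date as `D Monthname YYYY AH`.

27 Muharram 1250 AH

Counting 45 days forward from JDN 2391025 reaches JDN 2391070, which is 27 Muharram 1250 AH.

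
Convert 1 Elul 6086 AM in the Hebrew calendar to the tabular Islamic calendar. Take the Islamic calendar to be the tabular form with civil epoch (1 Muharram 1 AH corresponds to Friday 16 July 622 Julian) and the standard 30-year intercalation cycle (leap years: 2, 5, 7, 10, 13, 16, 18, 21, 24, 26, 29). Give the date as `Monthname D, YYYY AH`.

Julian Day Number of the source date = 2570855.
Converting JDN 2570855 to the tabular Islamic calendar gives 30 Jumada al-Awwal 1757 AH.

Jumada al-Awwal 30, 1757 AH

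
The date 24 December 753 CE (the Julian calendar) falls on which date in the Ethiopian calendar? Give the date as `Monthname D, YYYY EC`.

Tahsas 28, 746 EC

Both dates share Julian Day Number 1996449; in the Ethiopian calendar that is 28 Tahsas 746 EC.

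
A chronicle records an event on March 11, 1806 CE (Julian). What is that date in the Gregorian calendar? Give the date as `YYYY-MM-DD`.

The Julian–Gregorian offset here is 12 days (Julian trailing).
11 March 1806 Julian + 12 days → 23 March 1806 Gregorian.

1806-03-23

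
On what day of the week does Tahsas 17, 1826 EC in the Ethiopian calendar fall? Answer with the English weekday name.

In the Gregorian calendar this is 25 December 1833 (JDN 2390908).
Since JDN mod 7 = 2 (0 = Monday), the day is Wednesday.

Wednesday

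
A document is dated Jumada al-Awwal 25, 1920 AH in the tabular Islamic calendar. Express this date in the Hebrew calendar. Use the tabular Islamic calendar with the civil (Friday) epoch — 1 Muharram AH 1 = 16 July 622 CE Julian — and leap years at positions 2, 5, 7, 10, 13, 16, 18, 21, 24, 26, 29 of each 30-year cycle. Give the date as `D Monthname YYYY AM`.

Julian Day Number of the source date = 2628612.
Converting JDN 2628612 to the Hebrew calendar gives 26 Tishrei 6245 AM.

26 Tishrei 6245 AM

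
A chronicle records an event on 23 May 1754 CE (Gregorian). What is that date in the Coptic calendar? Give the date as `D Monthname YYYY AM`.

17 Pashons 1470 AM

Julian Day Number of the source date = 2361838.
Converting JDN 2361838 to the Coptic calendar gives 17 Pashons 1470 AM.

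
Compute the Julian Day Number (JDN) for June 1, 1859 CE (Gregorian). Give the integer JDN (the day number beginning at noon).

2400197

JDN 2299161 is 15 October 1582 CE (Gregorian); the target day is +101036 days from there, so JDN = 2400197.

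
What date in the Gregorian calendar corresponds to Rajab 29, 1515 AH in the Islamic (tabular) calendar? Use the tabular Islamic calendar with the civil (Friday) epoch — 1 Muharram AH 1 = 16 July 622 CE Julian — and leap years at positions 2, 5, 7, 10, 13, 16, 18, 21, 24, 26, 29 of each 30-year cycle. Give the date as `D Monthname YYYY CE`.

9 January 2092 CE

Julian Day Number of the source date = 2485156.
Converting JDN 2485156 to the Gregorian calendar gives 9 January 2092 CE.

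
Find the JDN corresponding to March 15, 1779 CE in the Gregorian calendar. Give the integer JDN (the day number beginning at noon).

2370900

JDN 2451545 is 1 January 2000 CE (Gregorian); the target day is −80645 days from there, so JDN = 2370900.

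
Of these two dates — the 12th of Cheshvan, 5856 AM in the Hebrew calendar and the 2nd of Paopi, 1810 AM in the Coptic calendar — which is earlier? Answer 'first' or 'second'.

Converting both to JDN: 2486556 vs 2485798; the smaller is the second.

second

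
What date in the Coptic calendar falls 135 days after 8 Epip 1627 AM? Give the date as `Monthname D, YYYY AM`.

Hathor 17, 1628 AM

JDN of 8 Epip 1627 AM = 2419233.
2419233 + 135 = 2419368.
JDN 2419368 in the Coptic calendar is Hathor 17, 1628 AM.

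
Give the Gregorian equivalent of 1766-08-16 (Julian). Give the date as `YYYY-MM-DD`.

1766-08-27

At this point the Julian calendar is 11 days behind the Gregorian.
16 August 1766 Julian + 11 days → 27 August 1766 Gregorian.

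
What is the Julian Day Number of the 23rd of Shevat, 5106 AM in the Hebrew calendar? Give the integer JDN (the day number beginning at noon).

2212701

Equivalently 25 January 1346 (proleptic Gregorian).
JDN 2299161 is 15 October 1582 CE (Gregorian); the target day is −86460 days from there, so JDN = 2212701.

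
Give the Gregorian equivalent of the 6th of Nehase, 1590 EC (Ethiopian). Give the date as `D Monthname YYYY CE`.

9 August 1598 CE

Julian Day Number of the source date = 2304938.
Converting JDN 2304938 to the Gregorian calendar gives 9 August 1598 CE.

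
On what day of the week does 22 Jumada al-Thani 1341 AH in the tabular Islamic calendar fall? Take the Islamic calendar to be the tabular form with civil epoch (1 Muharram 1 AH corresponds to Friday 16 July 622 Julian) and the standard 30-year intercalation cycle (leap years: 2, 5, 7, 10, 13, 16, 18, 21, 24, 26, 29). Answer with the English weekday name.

In the Gregorian calendar this is 9 February 1923 (JDN 2423460).
Since JDN mod 7 = 4 (0 = Monday), the day is Friday.

Friday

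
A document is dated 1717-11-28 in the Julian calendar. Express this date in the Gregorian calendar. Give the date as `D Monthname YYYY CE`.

For dates in this range the Gregorian date is 11 days ahead of the Julian.
28 November 1717 Julian + 11 days → 9 December 1717 Gregorian.

9 December 1717 CE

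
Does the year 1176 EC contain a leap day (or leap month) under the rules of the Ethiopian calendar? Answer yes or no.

1176 mod 4 = 0; in the Ethiopian calendar a year is leap when year mod 4 = 3, so it is a common year.

no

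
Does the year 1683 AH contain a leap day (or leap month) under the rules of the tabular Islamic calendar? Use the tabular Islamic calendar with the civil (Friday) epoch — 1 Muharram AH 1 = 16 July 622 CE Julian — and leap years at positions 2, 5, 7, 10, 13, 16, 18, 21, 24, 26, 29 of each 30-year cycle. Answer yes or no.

no

Year 1683 AH is year 3 of its 30-year cycle; leap positions are 2, 5, 7, 10, 13, 16, 18, 21, 24, 26, 29, so it is a common year (354 days).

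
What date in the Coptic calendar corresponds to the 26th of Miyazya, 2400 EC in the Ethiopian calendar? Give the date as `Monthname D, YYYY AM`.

Both dates share Julian Day Number 2600691; in the Coptic calendar that is 26 Parmouti 2124 AM.

Parmouti 26, 2124 AM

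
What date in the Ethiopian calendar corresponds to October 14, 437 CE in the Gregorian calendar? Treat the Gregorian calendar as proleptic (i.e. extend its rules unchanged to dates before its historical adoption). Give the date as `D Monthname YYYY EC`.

16 Tikimt 430 EC

Both dates share Julian Day Number 1880958; in the Ethiopian calendar that is 16 Tikimt 430 EC.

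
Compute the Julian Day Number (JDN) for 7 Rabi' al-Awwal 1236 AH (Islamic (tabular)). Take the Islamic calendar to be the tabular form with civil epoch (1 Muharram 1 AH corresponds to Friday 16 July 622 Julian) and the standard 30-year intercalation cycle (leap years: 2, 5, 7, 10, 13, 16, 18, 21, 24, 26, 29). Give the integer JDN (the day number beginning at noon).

In the Gregorian calendar the same day is 13 December 1820.
JDN 2451545 is 1 January 2000 CE (Gregorian); the target day is −65397 days from there, so JDN = 2386148.

2386148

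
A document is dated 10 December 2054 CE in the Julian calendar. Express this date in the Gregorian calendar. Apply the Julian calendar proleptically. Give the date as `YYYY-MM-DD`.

For dates in this range the Gregorian date is 13 days ahead of the Julian.
10 December 2054 Julian + 13 days → 23 December 2054 Gregorian.

2054-12-23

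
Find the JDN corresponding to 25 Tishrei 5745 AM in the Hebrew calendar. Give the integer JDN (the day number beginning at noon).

2445995

Equivalently 21 October 1984 (Gregorian).
JDN 2299161 is 15 October 1582 CE (Gregorian); the target day is +146834 days from there, so JDN = 2445995.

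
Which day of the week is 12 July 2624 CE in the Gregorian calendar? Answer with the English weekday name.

Monday

Since JDN mod 7 = 0 (0 = Monday), the day is Monday.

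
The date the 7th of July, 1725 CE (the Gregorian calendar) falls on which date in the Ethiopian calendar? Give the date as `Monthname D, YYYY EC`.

Julian Day Number of the source date = 2351291.
Converting JDN 2351291 to the Ethiopian calendar gives 2 Hamle 1717 EC.

Hamle 2, 1717 EC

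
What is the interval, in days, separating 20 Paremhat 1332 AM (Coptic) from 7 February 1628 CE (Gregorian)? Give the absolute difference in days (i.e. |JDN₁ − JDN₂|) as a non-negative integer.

4335

First date → JDN 2311377; second date → JDN 2315712.
The interval is |2311377 − 2315712| = 4335 days.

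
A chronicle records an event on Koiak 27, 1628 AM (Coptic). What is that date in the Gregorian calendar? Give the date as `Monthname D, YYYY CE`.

Both dates share Julian Day Number 2419408; in the Gregorian calendar that is 6 January 1912 CE.

January 6, 1912 CE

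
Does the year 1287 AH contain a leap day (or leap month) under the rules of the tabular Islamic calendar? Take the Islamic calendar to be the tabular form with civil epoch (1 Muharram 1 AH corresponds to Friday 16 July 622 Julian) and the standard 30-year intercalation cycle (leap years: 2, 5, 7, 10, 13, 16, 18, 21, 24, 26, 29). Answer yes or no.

no

Year 1287 AH is year 27 of its 30-year cycle; leap positions are 2, 5, 7, 10, 13, 16, 18, 21, 24, 26, 29, so it is a common year (354 days).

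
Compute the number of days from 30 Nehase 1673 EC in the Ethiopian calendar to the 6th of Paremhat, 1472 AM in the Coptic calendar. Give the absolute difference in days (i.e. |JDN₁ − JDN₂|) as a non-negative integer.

27220

JDN of the first date = 2335278.
JDN of the second date = 2362498.
|2362498 − 2335278| = 27220.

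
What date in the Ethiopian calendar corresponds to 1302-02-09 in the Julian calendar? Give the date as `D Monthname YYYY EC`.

15 Yekatit 1294 EC

The source date corresponds to 17 February 1302 in the proleptic Gregorian calendar (JDN 2196653).
That day falls on 15 Yekatit 1294 EC in the Ethiopian calendar.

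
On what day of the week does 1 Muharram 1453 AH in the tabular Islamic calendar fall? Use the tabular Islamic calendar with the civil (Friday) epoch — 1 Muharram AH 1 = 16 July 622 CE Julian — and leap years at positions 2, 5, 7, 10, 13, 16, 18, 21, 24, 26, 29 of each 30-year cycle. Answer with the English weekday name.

In the Gregorian calendar this is 23 April 2031 (JDN 2462980).
2462980 ≡ 2 (mod 7); counting from Monday = 0 gives Wednesday.

Wednesday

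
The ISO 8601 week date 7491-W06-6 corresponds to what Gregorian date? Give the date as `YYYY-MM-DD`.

7491-02-07

ISO week 1 of 7491 is the week containing the first Thursday of 7491.
Week 6, day 6 (Saturday) lands on 7491-02-07.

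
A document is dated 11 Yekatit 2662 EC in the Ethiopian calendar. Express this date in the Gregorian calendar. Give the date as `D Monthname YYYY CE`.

Julian Day Number of the source date = 2696311.
Converting JDN 2696311 to the Gregorian calendar gives 23 February 2670 CE.

23 February 2670 CE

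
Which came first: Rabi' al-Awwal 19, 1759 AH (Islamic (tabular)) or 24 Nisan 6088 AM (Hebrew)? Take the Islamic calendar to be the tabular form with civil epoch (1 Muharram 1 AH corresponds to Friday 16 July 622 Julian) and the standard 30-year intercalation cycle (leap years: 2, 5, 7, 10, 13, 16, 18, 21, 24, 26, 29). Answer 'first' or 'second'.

second

Converting both to JDN: 2571494 vs 2571469; the smaller is the second.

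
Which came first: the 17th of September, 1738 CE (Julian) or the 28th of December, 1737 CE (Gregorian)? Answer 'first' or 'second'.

The two dates have Julian Day Numbers 2356122 and 2355848 respectively.
Since 2355848 < 2356122, the second date comes first.

second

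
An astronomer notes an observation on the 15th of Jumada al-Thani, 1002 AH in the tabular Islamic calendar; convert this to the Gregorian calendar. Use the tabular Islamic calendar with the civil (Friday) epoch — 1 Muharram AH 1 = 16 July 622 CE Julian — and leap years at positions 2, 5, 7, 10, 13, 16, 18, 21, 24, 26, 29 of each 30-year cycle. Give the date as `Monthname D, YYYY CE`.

March 8, 1594 CE

Julian Day Number of the source date = 2303323.
Converting JDN 2303323 to the Gregorian calendar gives 8 March 1594 CE.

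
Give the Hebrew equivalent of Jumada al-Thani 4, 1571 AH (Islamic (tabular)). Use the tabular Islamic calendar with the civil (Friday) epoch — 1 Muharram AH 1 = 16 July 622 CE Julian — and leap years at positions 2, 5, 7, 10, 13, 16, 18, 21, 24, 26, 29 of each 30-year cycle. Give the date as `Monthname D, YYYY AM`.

Nisan 6, 5906 AM

Both dates share Julian Day Number 2504947; in the Hebrew calendar that is 6 Nisan 5906 AM.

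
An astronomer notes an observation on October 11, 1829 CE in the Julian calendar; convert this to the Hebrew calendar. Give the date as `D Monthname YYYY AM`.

26 Tishrei 5590 AM

The source date corresponds to 23 October 1829 in the Gregorian calendar (JDN 2389384).
That day falls on 26 Tishrei 5590 AM in the Hebrew calendar.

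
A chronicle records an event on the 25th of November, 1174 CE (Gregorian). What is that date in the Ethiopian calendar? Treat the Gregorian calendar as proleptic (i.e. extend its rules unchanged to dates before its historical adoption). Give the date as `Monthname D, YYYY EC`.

Both dates share Julian Day Number 2150183; in the Ethiopian calendar that is 22 Hidar 1167 EC.

Hidar 22, 1167 EC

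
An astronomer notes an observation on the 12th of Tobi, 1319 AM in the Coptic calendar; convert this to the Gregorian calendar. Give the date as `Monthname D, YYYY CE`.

Julian Day Number of the source date = 2306560.
Converting JDN 2306560 to the Gregorian calendar gives 17 January 1603 CE.

January 17, 1603 CE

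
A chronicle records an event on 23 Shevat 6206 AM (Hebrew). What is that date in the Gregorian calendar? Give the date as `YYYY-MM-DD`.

2446-02-20

Both dates share Julian Day Number 2614494; in the Gregorian calendar that is 20 February 2446 CE.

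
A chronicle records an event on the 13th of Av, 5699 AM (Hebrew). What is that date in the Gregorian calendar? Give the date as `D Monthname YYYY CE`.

Both dates share Julian Day Number 2429474; in the Gregorian calendar that is 29 July 1939 CE.

29 July 1939 CE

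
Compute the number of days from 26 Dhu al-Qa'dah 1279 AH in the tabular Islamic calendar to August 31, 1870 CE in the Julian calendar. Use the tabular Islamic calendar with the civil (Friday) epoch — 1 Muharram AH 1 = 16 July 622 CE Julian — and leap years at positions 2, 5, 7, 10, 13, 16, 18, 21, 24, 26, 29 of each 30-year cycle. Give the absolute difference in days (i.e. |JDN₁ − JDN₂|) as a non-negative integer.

2677

First date → JDN 2401641; second date → JDN 2404318.
The interval is |2401641 − 2404318| = 2677 days.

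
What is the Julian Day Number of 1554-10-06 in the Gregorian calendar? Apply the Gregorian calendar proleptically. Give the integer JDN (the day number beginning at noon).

2288925

JDN 2400001 is 17 November 1858 CE (Gregorian), MJD 0; the target day is −111076 days from there, so JDN = 2288925.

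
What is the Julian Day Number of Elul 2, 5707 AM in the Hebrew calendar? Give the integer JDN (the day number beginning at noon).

2432416

Equivalently 18 August 1947 (Gregorian).
JDN 2400001 is 17 November 1858 CE (Gregorian), MJD 0; the target day is +32415 days from there, so JDN = 2432416.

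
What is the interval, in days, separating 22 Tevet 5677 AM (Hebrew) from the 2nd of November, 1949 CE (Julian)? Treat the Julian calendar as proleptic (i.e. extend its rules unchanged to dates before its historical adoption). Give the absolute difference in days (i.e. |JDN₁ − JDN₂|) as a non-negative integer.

First date → JDN 2421245; second date → JDN 2433236.
The interval is |2421245 − 2433236| = 11991 days.

11991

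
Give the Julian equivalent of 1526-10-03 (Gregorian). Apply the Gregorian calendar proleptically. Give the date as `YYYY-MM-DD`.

At this point the Julian calendar is 10 days behind the Gregorian.
3 October 1526 Gregorian − 10 days → 23 September 1526 Julian.

1526-09-23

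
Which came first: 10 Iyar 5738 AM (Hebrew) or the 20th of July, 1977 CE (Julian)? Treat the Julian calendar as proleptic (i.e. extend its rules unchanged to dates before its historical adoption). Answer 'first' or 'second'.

First date → JDN 2443646; second date → JDN 2443358.
JDN 2443358 < JDN 2443646, so the second date is earlier.

second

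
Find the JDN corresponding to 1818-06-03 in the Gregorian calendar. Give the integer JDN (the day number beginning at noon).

JDN 2451545 is 1 January 2000 CE (Gregorian); the target day is −66321 days from there, so JDN = 2385224.

2385224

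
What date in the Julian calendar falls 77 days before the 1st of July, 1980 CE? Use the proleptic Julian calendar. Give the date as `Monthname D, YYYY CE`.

The starting date is JDN 2444435; 2444435 − 77 = 2444358.
JDN 2444358 corresponds to April 15, 1980 CE.

April 15, 1980 CE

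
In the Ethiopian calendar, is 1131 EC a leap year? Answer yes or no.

1131 mod 4 = 3; in the Ethiopian calendar a year is leap when year mod 4 = 3, so it is a leap year.

yes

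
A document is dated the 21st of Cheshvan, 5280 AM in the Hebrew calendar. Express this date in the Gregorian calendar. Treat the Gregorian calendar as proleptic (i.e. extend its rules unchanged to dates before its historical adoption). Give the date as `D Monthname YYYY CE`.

Both dates share Julian Day Number 2276161; in the Gregorian calendar that is 26 October 1519 CE.

26 October 1519 CE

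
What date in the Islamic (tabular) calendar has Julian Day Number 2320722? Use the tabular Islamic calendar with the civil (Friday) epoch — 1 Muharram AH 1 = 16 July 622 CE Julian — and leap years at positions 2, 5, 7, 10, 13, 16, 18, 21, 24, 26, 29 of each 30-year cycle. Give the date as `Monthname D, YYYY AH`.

JDN 2320722 is 26 October 1641 in the Gregorian calendar.
In the tabular Islamic calendar that day is Rajab 21, 1051 AH.

Rajab 21, 1051 AH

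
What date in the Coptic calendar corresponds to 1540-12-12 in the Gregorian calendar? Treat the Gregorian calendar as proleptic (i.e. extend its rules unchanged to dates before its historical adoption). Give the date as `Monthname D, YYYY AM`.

Koiak 6, 1257 AM

Both dates share Julian Day Number 2283879; in the Coptic calendar that is 6 Koiak 1257 AM.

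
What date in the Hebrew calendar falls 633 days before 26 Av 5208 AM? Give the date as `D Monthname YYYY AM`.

13 Cheshvan 5207 AM

JDN of 26 Av 5208 AM = 2250149.
2250149 − 633 = 2249516.
JDN 2249516 in the Hebrew calendar is 13 Cheshvan 5207 AM.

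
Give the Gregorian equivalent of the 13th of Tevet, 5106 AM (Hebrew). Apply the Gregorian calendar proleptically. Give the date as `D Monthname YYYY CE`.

17 December 1345 CE

Julian Day Number of the source date = 2212662.
Converting JDN 2212662 to the Gregorian calendar gives 17 December 1345 CE.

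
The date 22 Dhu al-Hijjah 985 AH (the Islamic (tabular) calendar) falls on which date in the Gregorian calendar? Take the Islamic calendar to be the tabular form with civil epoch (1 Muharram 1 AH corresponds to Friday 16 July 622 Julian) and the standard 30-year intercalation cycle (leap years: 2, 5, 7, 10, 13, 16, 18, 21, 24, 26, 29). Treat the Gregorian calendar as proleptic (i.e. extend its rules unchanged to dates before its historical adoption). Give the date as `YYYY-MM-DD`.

1578-03-12

Both dates share Julian Day Number 2297483; in the Gregorian calendar that is 12 March 1578 CE.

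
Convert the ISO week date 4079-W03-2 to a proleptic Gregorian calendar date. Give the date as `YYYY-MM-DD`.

ISO week 1 of 4079 is the week containing the first Thursday of 4079.
Week 3, day 2 (Tuesday) lands on 4079-01-17.

4079-01-17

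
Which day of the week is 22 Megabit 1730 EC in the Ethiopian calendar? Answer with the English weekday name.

This is JDN 2355939 (29 March 1738 Gregorian).
2355939 ≡ 5 (mod 7); counting from Monday = 0 gives Saturday.

Saturday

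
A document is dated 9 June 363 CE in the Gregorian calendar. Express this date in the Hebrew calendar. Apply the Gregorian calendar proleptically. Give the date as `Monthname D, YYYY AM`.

Sivan 10, 4123 AM

Julian Day Number of the source date = 1853802.
Converting JDN 1853802 to the Hebrew calendar gives 10 Sivan 4123 AM.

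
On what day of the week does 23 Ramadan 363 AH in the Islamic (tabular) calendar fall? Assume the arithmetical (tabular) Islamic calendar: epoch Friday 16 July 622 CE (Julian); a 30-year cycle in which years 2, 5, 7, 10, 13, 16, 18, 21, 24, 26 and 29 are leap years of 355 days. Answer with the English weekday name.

In the proleptic Gregorian calendar this is 22 June 974 (JDN 2076979).
Since JDN mod 7 = 2 (0 = Monday), the day is Wednesday.

Wednesday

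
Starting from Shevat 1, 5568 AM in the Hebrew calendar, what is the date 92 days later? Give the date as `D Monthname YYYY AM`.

Counting 92 days forward from JDN 2381447 reaches JDN 2381539, which is 4 Iyar 5568 AM.

4 Iyar 5568 AM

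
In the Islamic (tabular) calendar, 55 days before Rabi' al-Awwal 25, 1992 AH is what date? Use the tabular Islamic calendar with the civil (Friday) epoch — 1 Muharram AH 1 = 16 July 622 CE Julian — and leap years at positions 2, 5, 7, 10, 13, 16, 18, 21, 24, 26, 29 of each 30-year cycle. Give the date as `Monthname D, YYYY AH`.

Muharram 29, 1992 AH

The starting date is JDN 2654067; 2654067 − 55 = 2654012.
JDN 2654012 corresponds to Muharram 29, 1992 AH.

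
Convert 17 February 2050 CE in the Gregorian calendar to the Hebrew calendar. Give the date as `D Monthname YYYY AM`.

Both dates share Julian Day Number 2469855; in the Hebrew calendar that is 25 Shevat 5810 AM.

25 Shevat 5810 AM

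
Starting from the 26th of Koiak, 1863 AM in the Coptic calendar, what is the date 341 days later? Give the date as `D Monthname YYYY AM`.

Counting 341 days forward from JDN 2505240 reaches JDN 2505581, which is 1 Koiak 1864 AM.

1 Koiak 1864 AM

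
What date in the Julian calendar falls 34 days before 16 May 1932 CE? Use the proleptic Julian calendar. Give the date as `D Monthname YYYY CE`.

12 April 1932 CE

JDN of 16 May 1932 CE = 2426857.
2426857 − 34 = 2426823.
JDN 2426823 in the Julian calendar is 12 April 1932 CE.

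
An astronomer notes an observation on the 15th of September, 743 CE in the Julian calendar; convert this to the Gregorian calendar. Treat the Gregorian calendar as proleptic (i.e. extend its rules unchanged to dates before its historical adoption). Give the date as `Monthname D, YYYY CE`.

September 19, 743 CE

At this point the Julian calendar is 4 days behind the Gregorian.
15 September 743 Julian + 4 days → 19 September 743 Gregorian.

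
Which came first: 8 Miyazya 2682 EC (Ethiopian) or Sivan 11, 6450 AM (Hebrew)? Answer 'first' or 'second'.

first

Converting both to JDN: 2703673 vs 2703724; the smaller is the first.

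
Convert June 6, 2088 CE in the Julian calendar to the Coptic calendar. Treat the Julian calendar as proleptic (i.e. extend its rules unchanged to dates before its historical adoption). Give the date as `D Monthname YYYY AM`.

Both dates share Julian Day Number 2483857; in the Coptic calendar that is 12 Paoni 1804 AM.

12 Paoni 1804 AM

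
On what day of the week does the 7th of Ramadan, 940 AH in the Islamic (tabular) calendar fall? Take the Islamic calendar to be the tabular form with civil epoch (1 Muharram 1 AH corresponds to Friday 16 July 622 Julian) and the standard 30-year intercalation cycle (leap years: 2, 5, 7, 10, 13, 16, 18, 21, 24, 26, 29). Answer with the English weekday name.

Sunday

In the proleptic Gregorian calendar this is 1 April 1534 (JDN 2281432).
JDN 2281432 mod 7 = 6, and JDN 0 was a Monday, so this is a Sunday.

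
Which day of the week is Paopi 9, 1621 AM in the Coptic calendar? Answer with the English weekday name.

Wednesday

This is JDN 2416773 (19 October 1904 Gregorian).
JDN 2416773 mod 7 = 2, and JDN 0 was a Monday, so this is a Wednesday.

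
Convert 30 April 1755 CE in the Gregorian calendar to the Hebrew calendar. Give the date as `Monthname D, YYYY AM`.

Both dates share Julian Day Number 2362180; in the Hebrew calendar that is 19 Iyar 5515 AM.

Iyar 19, 5515 AM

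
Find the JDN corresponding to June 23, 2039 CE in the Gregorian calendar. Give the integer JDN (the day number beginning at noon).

JDN 2400001 is 17 November 1858 CE (Gregorian), MJD 0; the target day is +65962 days from there, so JDN = 2465963.

2465963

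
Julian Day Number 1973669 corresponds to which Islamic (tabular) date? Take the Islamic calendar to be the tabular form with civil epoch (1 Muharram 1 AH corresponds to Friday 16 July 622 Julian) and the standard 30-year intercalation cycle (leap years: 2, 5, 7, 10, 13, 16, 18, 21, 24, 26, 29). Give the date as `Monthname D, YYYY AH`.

Rabi' al-Awwal 11, 72 AH

JDN 1973669 is 15 August 691 in the proleptic Gregorian calendar.
In the tabular Islamic calendar that day is Rabi' al-Awwal 11, 72 AH.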